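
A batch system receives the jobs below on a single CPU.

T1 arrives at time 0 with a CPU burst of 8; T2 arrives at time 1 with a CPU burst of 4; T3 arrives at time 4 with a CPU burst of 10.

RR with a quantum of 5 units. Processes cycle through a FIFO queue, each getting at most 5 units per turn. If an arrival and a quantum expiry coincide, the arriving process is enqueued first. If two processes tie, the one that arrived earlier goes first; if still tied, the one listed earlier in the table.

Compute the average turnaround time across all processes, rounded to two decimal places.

Timeline: | T1 0-5 | T2 5-9 | T3 9-14 | T1 14-17 | T3 17-22 |
Completion: T1=17  T2=9  T3=22
Turnaround (C−A): T1=17  T2=8  T3=18
Turnaround times: T1=17, T2=8, T3=18
Average turnaround = (17+8+18) / 3 = 43/3 = 14.33

14.33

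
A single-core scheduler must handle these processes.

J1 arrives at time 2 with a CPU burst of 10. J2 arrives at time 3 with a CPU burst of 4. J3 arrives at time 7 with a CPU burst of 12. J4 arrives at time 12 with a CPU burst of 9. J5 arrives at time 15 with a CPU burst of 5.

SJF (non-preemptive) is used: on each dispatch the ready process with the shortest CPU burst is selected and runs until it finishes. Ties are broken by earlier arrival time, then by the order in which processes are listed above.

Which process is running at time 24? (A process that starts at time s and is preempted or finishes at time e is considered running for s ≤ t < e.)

J4

Timeline: | idle 0-2 | J1 2-12 | J2 12-16 | J5 16-21 | J4 21-30 | J3 30-42 |
Completion: J1=12  J2=16  J3=42  J4=30  J5=21
Turnaround (C−A): J1=10  J2=13  J3=35  J4=18  J5=6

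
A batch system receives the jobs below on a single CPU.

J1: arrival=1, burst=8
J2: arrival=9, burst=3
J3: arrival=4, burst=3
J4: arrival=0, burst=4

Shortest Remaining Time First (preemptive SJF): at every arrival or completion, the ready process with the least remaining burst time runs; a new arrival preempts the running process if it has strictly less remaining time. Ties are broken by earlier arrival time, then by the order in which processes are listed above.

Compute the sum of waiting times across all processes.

9

Timeline: | J4 0-4 | J3 4-7 | J1 7-9 | J2 9-12 | J1 12-18 |
Completion: J1=18  J2=12  J3=7  J4=4
Waiting = turnaround − burst: J1=9, J2=0, J3=0, J4=0
Total waiting = 9 + 0 + 0 + 0 = 9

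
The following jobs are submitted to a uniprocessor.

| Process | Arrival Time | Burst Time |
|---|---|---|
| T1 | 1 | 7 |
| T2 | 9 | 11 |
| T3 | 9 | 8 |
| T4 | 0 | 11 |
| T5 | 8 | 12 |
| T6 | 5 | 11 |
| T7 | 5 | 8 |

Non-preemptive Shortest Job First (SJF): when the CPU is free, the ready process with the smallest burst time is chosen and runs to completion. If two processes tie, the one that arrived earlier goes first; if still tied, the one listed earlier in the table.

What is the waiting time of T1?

10

Schedule: | T4 0-11 | T1 11-18 | T7 18-26 | T3 26-34 | T6 34-45 | T2 45-56 | T5 56-68 |
Completion: T1=18  T2=56  T3=34  T4=11  T5=68  T6=45  T7=26
Turnaround (C−A): T1=17  T2=47  T3=25  T4=11  T5=60  T6=40  T7=21
Waiting(T1) = turnaround − burst = 17 − 7 = 10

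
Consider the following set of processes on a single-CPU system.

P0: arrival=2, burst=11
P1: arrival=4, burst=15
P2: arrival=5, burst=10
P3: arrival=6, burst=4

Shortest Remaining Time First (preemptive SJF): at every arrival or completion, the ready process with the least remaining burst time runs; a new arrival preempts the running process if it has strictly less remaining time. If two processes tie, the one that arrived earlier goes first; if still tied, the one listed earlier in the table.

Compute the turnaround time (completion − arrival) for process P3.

Timeline: | idle 0-2 | P0 2-6 | P3 6-10 | P0 10-17 | P2 17-27 | P1 27-42 |
Completion: P0=17  P1=42  P2=27  P3=10
Turnaround(P3) = completion − arrival = 10 − 6 = 4

4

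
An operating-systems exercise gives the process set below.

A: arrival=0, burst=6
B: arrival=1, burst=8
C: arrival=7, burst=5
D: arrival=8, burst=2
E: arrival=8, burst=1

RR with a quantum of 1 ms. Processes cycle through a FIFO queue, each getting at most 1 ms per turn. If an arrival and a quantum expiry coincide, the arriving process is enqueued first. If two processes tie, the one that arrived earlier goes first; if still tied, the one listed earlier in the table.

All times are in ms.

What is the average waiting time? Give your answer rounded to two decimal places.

Schedule: | A 0-1 | B 1-2 | A 2-3 | B 3-4 | A 4-5 | B 5-6 | A 6-7 | B 7-8 | C 8-9 | A 9-10 | D 10-11 | E 11-12 | B 12-13 | C 13-14 | A 14-15 | D 15-16 | B 16-17 | C 17-18 | B 18-19 | C 19-20 | B 20-21 | C 21-22 |
Completion: A=15  B=21  C=22  D=16  E=12
Turnaround (C−A): A=15  B=20  C=15  D=8  E=4
Waiting times: A=9, B=12, C=10, D=6, E=3
Average waiting = (9+12+10+6+3) / 5 = 40/5 = 8.00

8.00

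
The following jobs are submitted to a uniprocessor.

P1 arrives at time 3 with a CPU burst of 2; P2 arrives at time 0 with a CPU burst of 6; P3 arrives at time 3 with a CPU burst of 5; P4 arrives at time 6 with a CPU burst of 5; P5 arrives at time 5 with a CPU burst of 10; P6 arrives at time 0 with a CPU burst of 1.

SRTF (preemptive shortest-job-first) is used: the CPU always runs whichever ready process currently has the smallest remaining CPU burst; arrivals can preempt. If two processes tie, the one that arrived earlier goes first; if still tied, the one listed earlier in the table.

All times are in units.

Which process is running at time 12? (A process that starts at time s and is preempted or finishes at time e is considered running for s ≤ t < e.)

P3

Schedule: | P6 0-1 | P2 1-3 | P1 3-5 | P2 5-9 | P3 9-14 | P4 14-19 | P5 19-29 |
Completion: P1=5  P2=9  P3=14  P4=19  P5=29  P6=1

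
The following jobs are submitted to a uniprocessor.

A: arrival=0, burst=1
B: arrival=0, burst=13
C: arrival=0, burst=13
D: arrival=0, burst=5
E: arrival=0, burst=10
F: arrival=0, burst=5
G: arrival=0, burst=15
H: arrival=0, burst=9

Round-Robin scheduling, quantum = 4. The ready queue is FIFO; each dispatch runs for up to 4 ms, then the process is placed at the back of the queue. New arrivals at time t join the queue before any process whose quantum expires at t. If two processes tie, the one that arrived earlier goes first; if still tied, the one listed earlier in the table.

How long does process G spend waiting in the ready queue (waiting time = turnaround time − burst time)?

56

Schedule: | A 0-1 | B 1-5 | C 5-9 | D 9-13 | E 13-17 | F 17-21 | G 21-25 | H 25-29 | B 29-33 | C 33-37 | D 37-38 | E 38-42 | F 42-43 | G 43-47 | H 47-51 | B 51-55 | C 55-59 | E 59-61 | G 61-65 | H 65-66 | B 66-67 | C 67-68 | G 68-71 |
Completion: A=1  B=67  C=68  D=38  E=61  F=43  G=71  H=66
Turnaround (C−A): A=1  B=67  C=68  D=38  E=61  F=43  G=71  H=66
Waiting(G) = turnaround − burst = 71 − 15 = 56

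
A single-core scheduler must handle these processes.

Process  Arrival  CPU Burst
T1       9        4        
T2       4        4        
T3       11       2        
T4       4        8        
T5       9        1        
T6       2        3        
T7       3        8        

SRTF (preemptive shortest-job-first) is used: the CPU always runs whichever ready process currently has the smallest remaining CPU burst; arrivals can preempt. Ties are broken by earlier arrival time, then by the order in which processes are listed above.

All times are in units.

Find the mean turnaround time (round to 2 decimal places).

Gantt: | idle 0-2 | T6 2-5 | T2 5-9 | T5 9-10 | T1 10-11 | T3 11-13 | T1 13-16 | T7 16-24 | T4 24-32 |
Completion: T1=16  T2=9  T3=13  T4=32  T5=10  T6=5  T7=24
Turnaround times: T1=7, T2=5, T3=2, T4=28, T5=1, T6=3, T7=21
Average turnaround = (7+5+2+28+1+3+21) / 7 = 67/7 = 9.57

9.57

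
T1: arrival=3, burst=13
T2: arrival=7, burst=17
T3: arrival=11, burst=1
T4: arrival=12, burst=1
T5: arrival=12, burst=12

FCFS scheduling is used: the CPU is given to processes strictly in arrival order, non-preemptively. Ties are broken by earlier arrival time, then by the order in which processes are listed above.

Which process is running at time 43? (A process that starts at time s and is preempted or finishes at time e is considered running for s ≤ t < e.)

Schedule: | idle 0-3 | T1 3-16 | T2 16-33 | T3 33-34 | T4 34-35 | T5 35-47 |
Completion: T1=16  T2=33  T3=34  T4=35  T5=47
Turnaround (C−A): T1=13  T2=26  T3=23  T4=23  T5=35

T5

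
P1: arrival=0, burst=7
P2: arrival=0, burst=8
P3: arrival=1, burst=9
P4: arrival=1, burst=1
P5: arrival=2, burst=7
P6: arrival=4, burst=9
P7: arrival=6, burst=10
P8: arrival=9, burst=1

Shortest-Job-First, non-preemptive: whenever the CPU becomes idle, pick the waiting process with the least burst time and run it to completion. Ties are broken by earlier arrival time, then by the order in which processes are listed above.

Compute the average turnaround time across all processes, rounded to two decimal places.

Schedule: | P1 0-7 | P4 7-8 | P5 8-15 | P8 15-16 | P2 16-24 | P3 24-33 | P6 33-42 | P7 42-52 |
Completion: P1=7  P2=24  P3=33  P4=8  P5=15  P6=42  P7=52  P8=16
Turnaround times: P1=7, P2=24, P3=32, P4=7, P5=13, P6=38, P7=46, P8=7
Average turnaround = (7+24+32+7+13+38+46+7) / 8 = 174/8 = 21.75

21.75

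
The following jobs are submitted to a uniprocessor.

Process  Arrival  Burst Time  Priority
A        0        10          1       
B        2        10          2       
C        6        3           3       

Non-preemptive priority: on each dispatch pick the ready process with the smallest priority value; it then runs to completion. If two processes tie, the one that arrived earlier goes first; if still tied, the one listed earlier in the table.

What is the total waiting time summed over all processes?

Schedule: | A 0-10 | B 10-20 | C 20-23 |
Completion: A=10  B=20  C=23
Turnaround (C−A): A=10  B=18  C=17
Waiting = turnaround − burst: A=0, B=8, C=14
Total waiting = 0 + 8 + 14 = 22

22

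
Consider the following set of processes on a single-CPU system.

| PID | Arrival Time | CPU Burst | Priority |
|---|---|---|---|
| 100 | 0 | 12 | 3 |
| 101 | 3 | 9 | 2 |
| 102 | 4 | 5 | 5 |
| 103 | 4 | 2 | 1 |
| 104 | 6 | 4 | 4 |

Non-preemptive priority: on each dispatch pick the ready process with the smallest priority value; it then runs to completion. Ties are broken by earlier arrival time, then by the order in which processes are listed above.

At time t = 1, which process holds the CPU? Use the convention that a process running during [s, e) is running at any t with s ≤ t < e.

100

Timeline: | 100 0-12 | 103 12-14 | 101 14-23 | 104 23-27 | 102 27-32 |
Completion: 100=12  101=23  102=32  103=14  104=27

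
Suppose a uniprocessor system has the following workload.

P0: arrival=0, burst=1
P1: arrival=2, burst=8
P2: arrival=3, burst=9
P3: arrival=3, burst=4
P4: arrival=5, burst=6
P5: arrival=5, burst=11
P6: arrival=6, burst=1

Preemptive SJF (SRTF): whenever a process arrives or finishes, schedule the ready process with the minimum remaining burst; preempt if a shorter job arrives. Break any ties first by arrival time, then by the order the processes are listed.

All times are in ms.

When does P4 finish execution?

Schedule: | P0 0-1 | idle 1-2 | P1 2-3 | P3 3-7 | P6 7-8 | P4 8-14 | P1 14-21 | P2 21-30 | P5 30-41 |
Completion: P0=1  P1=21  P2=30  P3=7  P4=14  P5=41  P6=8
Turnaround (C−A): P0=1  P1=19  P2=27  P3=4  P4=9  P5=36  P6=2

14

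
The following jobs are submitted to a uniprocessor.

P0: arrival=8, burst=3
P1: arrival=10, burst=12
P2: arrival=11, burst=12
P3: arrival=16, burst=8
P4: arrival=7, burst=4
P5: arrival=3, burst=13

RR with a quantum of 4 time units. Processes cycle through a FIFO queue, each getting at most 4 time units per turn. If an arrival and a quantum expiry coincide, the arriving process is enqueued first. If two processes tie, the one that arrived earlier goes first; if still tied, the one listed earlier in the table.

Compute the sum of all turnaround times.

170

Timeline: | idle 0-3 | P5 3-7 | P4 7-11 | P5 11-15 | P0 15-18 | P1 18-22 | P2 22-26 | P5 26-30 | P3 30-34 | P1 34-38 | P2 38-42 | P5 42-43 | P3 43-47 | P1 47-51 | P2 51-55 |
Completion: P0=18  P1=51  P2=55  P3=47  P4=11  P5=43
Turnaround (C−A): P0=10  P1=41  P2=44  P3=31  P4=4  P5=40
Turnaround = completion − arrival: P0=10, P1=41, P2=44, P3=31, P4=4, P5=40
Total turnaround = 10 + 41 + 44 + 31 + 4 + 40 = 170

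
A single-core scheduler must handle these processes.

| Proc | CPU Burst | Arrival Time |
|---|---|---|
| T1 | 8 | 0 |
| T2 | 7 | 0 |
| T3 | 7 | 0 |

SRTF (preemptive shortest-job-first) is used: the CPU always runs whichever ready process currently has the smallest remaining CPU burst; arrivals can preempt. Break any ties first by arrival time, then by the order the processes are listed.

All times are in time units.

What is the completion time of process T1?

Gantt: | T2 0-7 | T3 7-14 | T1 14-22 |
Completion: T1=22  T2=7  T3=14

22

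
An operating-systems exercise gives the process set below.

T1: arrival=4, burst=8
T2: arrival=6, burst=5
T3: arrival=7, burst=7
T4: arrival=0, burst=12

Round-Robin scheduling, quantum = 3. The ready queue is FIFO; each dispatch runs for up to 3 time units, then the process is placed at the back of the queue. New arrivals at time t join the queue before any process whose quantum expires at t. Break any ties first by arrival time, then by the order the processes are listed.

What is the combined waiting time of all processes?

Schedule: | T4 0-6 | T1 6-9 | T2 9-12 | T4 12-15 | T3 15-18 | T1 18-21 | T2 21-23 | T4 23-26 | T3 26-29 | T1 29-31 | T3 31-32 |
Completion: T1=31  T2=23  T3=32  T4=26
Turnaround (C−A): T1=27  T2=17  T3=25  T4=26
Waiting = turnaround − burst: T1=19, T2=12, T3=18, T4=14
Total waiting = 19 + 12 + 18 + 14 = 63

63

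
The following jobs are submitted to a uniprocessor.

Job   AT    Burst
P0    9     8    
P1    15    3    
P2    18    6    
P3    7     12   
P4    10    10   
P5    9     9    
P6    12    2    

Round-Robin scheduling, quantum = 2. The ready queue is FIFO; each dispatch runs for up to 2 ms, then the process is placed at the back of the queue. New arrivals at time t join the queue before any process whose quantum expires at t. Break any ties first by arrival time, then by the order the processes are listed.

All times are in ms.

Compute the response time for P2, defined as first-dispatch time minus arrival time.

11

Timeline: | idle 0-7 | P3 7-9 | P0 9-11 | P5 11-13 | P3 13-15 | P4 15-17 | P0 17-19 | P6 19-21 | P5 21-23 | P1 23-25 | P3 25-27 | P4 27-29 | P2 29-31 | P0 31-33 | P5 33-35 | P1 35-36 | P3 36-38 | P4 38-40 | P2 40-42 | P0 42-44 | P5 44-46 | P3 46-48 | P4 48-50 | P2 50-52 | P5 52-53 | P3 53-55 | P4 55-57 |
Completion: P0=44  P1=36  P2=52  P3=55  P4=57  P5=53  P6=21
Response(P2) = first start − arrival = 29 − 18 = 11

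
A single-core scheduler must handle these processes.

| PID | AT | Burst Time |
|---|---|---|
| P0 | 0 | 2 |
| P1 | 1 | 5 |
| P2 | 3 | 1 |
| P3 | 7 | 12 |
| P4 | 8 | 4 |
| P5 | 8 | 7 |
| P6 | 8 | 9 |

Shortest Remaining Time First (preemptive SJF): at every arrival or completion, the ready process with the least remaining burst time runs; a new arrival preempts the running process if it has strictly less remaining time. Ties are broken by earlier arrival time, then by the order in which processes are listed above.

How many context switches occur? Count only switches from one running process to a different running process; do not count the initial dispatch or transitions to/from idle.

Gantt: | P0 0-2 | P1 2-3 | P2 3-4 | P1 4-8 | P4 8-12 | P5 12-19 | P6 19-28 | P3 28-40 |
Completion: P0=2  P1=8  P2=4  P3=40  P4=12  P5=19  P6=28
Turnaround (C−A): P0=2  P1=7  P2=1  P3=33  P4=4  P5=11  P6=20

7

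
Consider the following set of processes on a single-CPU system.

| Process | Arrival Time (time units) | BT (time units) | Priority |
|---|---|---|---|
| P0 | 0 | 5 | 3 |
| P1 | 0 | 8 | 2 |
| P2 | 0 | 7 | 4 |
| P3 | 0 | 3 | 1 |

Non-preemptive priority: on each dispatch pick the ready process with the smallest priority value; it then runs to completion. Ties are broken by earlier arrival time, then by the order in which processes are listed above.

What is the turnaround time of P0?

Schedule: | P3 0-3 | P1 3-11 | P0 11-16 | P2 16-23 |
Completion: P0=16  P1=11  P2=23  P3=3
Turnaround (C−A): P0=16  P1=11  P2=23  P3=3
Turnaround(P0) = completion − arrival = 16 − 0 = 16

16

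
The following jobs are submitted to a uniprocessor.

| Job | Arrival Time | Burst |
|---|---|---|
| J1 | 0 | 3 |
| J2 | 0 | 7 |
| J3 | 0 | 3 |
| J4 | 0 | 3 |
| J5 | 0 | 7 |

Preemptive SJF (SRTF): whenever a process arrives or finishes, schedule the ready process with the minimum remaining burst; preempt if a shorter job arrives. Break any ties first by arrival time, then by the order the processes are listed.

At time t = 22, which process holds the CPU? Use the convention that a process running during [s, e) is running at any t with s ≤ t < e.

Schedule: | J1 0-3 | J3 3-6 | J4 6-9 | J2 9-16 | J5 16-23 |
Completion: J1=3  J2=16  J3=6  J4=9  J5=23

J5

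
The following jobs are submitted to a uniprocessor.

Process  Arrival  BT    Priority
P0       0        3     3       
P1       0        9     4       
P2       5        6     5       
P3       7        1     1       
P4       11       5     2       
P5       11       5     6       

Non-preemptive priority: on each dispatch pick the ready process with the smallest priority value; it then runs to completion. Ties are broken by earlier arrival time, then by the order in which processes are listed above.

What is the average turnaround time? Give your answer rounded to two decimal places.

Schedule: | P0 0-3 | P1 3-12 | P3 12-13 | P4 13-18 | P2 18-24 | P5 24-29 |
Completion: P0=3  P1=12  P2=24  P3=13  P4=18  P5=29
Turnaround times: P0=3, P1=12, P2=19, P3=6, P4=7, P5=18
Average turnaround = (3+12+19+6+7+18) / 6 = 65/6 = 10.83

10.83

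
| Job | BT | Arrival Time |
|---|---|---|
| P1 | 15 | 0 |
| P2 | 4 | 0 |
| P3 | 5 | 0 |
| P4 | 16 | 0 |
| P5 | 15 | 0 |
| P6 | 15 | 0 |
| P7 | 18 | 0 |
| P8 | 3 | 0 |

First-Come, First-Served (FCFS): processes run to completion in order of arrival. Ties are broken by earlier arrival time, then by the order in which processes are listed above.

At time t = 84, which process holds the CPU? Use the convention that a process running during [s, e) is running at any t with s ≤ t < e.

Gantt: | P1 0-15 | P2 15-19 | P3 19-24 | P4 24-40 | P5 40-55 | P6 55-70 | P7 70-88 | P8 88-91 |
Completion: P1=15  P2=19  P3=24  P4=40  P5=55  P6=70  P7=88  P8=91
Turnaround (C−A): P1=15  P2=19  P3=24  P4=40  P5=55  P6=70  P7=88  P8=91

P7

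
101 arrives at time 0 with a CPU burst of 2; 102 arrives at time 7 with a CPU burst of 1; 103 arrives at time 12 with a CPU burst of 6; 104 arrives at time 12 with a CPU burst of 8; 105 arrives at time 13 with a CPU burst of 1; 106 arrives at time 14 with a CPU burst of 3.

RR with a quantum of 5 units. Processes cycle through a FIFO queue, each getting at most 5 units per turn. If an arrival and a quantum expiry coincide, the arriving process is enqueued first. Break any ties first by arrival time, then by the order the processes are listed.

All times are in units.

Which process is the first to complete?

Timeline: | 101 0-2 | idle 2-7 | 102 7-8 | idle 8-12 | 103 12-17 | 104 17-22 | 105 22-23 | 106 23-26 | 103 26-27 | 104 27-30 |
Completion: 101=2  102=8  103=27  104=30  105=23  106=26
Finish order: 101 → 102 → 105 → 106 → 103 → 104

101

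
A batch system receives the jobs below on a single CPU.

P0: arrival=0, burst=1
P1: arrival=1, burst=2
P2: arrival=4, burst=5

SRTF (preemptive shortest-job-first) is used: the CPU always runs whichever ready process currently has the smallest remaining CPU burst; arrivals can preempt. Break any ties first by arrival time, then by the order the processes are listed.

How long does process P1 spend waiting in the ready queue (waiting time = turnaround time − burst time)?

0

Schedule: | P0 0-1 | P1 1-3 | idle 3-4 | P2 4-9 |
Completion: P0=1  P1=3  P2=9
Turnaround (C−A): P0=1  P1=2  P2=5
Waiting(P1) = turnaround − burst = 2 − 2 = 0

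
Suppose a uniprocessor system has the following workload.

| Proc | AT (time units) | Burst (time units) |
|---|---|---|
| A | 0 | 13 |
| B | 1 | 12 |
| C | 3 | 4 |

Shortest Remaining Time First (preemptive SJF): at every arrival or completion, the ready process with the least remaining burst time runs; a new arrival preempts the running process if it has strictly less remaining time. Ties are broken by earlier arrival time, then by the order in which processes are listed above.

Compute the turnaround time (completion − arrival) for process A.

Gantt: | A 0-3 | C 3-7 | A 7-17 | B 17-29 |
Completion: A=17  B=29  C=7
Turnaround (C−A): A=17  B=28  C=4
Turnaround(A) = completion − arrival = 17 − 0 = 17

17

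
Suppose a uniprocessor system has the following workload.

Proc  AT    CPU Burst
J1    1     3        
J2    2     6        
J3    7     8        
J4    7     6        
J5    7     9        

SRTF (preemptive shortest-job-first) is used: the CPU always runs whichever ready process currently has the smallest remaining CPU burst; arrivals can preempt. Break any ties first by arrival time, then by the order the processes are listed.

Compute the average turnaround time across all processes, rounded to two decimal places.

12.60

Schedule: | idle 0-1 | J1 1-4 | J2 4-10 | J4 10-16 | J3 16-24 | J5 24-33 |
Completion: J1=4  J2=10  J3=24  J4=16  J5=33
Turnaround (C−A): J1=3  J2=8  J3=17  J4=9  J5=26
Turnaround times: J1=3, J2=8, J3=17, J4=9, J5=26
Average turnaround = (3+8+17+9+26) / 5 = 63/5 = 12.60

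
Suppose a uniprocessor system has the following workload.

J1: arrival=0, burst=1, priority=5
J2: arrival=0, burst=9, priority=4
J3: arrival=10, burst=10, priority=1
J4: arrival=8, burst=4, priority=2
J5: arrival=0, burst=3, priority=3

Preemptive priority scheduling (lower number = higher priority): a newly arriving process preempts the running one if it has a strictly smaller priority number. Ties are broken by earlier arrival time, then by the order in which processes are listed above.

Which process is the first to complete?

Schedule: | J5 0-3 | J2 3-8 | J4 8-10 | J3 10-20 | J4 20-22 | J2 22-26 | J1 26-27 |
Completion: J1=27  J2=26  J3=20  J4=22  J5=3
Turnaround (C−A): J1=27  J2=26  J3=10  J4=14  J5=3
Finish order: J5 → J3 → J4 → J2 → J1

J5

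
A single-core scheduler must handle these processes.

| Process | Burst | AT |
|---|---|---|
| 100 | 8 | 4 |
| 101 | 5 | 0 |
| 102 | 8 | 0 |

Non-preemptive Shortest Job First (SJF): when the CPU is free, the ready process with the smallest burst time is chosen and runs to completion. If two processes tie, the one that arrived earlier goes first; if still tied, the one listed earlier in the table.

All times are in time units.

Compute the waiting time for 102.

5

Schedule: | 101 0-5 | 102 5-13 | 100 13-21 |
Completion: 100=21  101=5  102=13
Turnaround (C−A): 100=17  101=5  102=13
Waiting(102) = turnaround − burst = 13 − 8 = 5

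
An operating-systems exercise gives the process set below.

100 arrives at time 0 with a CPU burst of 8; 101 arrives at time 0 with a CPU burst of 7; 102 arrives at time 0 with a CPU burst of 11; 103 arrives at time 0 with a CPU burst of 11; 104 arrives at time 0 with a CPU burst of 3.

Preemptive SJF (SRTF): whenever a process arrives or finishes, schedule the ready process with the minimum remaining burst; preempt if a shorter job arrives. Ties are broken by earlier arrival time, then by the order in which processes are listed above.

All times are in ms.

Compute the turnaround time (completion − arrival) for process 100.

18

Schedule: | 104 0-3 | 101 3-10 | 100 10-18 | 102 18-29 | 103 29-40 |
Completion: 100=18  101=10  102=29  103=40  104=3
Turnaround(100) = completion − arrival = 18 − 0 = 18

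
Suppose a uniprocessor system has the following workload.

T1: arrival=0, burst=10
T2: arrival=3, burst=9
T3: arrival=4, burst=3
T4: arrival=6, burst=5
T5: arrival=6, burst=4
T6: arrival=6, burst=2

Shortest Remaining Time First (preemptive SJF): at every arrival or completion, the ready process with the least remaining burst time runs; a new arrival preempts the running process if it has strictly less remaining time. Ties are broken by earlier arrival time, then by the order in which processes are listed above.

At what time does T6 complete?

Schedule: | T1 0-4 | T3 4-7 | T6 7-9 | T5 9-13 | T4 13-18 | T1 18-24 | T2 24-33 |
Completion: T1=24  T2=33  T3=7  T4=18  T5=13  T6=9
Turnaround (C−A): T1=24  T2=30  T3=3  T4=12  T5=7  T6=3

9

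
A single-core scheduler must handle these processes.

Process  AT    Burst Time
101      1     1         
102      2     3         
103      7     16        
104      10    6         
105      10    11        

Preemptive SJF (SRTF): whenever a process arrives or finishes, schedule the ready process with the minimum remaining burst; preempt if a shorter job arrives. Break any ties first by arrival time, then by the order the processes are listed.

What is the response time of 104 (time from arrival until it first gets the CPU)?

0

Timeline: | idle 0-1 | 101 1-2 | 102 2-5 | idle 5-7 | 103 7-10 | 104 10-16 | 105 16-27 | 103 27-40 |
Completion: 101=2  102=5  103=40  104=16  105=27
Turnaround (C−A): 101=1  102=3  103=33  104=6  105=17
Response(104) = first start − arrival = 10 − 10 = 0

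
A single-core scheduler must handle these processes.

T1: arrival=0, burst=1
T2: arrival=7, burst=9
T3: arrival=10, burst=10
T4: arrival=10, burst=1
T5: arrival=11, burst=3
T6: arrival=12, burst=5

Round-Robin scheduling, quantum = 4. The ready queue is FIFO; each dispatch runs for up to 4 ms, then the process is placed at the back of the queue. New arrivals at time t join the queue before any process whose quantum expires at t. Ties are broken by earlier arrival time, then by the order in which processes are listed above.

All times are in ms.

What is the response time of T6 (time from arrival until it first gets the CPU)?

11

Schedule: | T1 0-1 | idle 1-7 | T2 7-11 | T3 11-15 | T4 15-16 | T5 16-19 | T2 19-23 | T6 23-27 | T3 27-31 | T2 31-32 | T6 32-33 | T3 33-35 |
Completion: T1=1  T2=32  T3=35  T4=16  T5=19  T6=33
Turnaround (C−A): T1=1  T2=25  T3=25  T4=6  T5=8  T6=21
Response(T6) = first start − arrival = 23 − 12 = 11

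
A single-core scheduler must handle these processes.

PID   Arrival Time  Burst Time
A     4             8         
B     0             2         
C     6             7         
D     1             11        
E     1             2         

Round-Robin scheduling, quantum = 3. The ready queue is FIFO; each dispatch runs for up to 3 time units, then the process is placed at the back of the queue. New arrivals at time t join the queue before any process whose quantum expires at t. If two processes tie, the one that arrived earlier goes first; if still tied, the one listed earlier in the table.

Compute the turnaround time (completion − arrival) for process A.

Schedule: | B 0-2 | D 2-5 | E 5-7 | A 7-10 | D 10-13 | C 13-16 | A 16-19 | D 19-22 | C 22-25 | A 25-27 | D 27-29 | C 29-30 |
Completion: A=27  B=2  C=30  D=29  E=7
Turnaround(A) = completion − arrival = 27 − 4 = 23

23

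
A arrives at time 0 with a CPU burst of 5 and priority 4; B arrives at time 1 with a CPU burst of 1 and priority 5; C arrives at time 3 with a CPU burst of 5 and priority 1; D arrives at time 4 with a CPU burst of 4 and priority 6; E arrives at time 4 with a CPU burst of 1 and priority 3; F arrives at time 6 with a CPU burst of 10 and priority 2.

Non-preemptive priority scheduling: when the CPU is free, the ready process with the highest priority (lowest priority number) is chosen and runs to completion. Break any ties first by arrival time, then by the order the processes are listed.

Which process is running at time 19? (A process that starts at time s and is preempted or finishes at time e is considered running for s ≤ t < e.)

Timeline: | A 0-5 | C 5-10 | F 10-20 | E 20-21 | B 21-22 | D 22-26 |
Completion: A=5  B=22  C=10  D=26  E=21  F=20

F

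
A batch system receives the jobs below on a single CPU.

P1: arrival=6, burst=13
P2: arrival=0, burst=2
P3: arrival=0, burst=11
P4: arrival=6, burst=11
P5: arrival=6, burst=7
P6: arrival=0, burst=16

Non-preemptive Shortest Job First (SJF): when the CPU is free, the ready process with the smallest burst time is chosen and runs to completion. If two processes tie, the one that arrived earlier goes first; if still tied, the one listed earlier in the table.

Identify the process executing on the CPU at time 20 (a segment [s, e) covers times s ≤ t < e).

Gantt: | P2 0-2 | P3 2-13 | P5 13-20 | P4 20-31 | P1 31-44 | P6 44-60 |
Completion: P1=44  P2=2  P3=13  P4=31  P5=20  P6=60

P4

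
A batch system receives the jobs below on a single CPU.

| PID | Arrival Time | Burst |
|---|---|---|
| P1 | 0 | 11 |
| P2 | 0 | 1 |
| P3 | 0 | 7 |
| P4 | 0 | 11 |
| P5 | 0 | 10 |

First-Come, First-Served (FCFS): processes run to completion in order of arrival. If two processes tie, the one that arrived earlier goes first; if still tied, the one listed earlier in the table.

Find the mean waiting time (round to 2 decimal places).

Timeline: | P1 0-11 | P2 11-12 | P3 12-19 | P4 19-30 | P5 30-40 |
Completion: P1=11  P2=12  P3=19  P4=30  P5=40
Waiting times: P1=0, P2=11, P3=12, P4=19, P5=30
Average waiting = (0+11+12+19+30) / 5 = 72/5 = 14.40

14.40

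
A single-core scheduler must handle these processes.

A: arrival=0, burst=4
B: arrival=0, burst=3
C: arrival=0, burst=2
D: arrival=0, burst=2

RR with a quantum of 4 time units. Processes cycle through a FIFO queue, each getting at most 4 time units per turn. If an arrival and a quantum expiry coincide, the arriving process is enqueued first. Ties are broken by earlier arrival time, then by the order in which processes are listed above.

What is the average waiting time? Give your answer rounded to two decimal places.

Timeline: | A 0-4 | B 4-7 | C 7-9 | D 9-11 |
Completion: A=4  B=7  C=9  D=11
Waiting times: A=0, B=4, C=7, D=9
Average waiting = (0+4+7+9) / 4 = 20/4 = 5.00

5.00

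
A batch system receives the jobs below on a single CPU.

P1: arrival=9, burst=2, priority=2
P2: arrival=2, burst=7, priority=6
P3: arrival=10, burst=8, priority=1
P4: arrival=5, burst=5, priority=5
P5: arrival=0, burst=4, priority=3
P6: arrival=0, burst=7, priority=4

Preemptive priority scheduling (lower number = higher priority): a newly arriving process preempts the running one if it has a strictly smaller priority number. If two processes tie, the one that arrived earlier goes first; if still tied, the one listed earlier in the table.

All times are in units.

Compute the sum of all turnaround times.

95

Schedule: | P5 0-4 | P6 4-9 | P1 9-10 | P3 10-18 | P1 18-19 | P6 19-21 | P4 21-26 | P2 26-33 |
Completion: P1=19  P2=33  P3=18  P4=26  P5=4  P6=21
Turnaround (C−A): P1=10  P2=31  P3=8  P4=21  P5=4  P6=21
Turnaround = completion − arrival: P1=10, P2=31, P3=8, P4=21, P5=4, P6=21
Total turnaround = 10 + 31 + 8 + 21 + 4 + 21 = 95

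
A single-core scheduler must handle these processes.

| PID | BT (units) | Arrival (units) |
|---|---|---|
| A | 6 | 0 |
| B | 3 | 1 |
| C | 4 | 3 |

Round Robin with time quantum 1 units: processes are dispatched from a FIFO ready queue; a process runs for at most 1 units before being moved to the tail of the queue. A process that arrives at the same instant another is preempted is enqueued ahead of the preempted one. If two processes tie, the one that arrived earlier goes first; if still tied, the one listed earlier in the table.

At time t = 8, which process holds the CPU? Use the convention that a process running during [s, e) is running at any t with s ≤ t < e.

A

Timeline: | A 0-1 | B 1-2 | A 2-3 | B 3-4 | C 4-5 | A 5-6 | B 6-7 | C 7-8 | A 8-9 | C 9-10 | A 10-11 | C 11-12 | A 12-13 |
Completion: A=13  B=7  C=12
Turnaround (C−A): A=13  B=6  C=9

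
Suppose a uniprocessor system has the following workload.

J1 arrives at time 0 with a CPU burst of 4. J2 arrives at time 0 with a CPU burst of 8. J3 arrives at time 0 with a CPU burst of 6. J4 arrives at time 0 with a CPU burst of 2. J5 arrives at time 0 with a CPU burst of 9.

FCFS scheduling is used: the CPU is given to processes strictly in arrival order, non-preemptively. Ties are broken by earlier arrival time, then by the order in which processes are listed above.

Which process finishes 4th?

Gantt: | J1 0-4 | J2 4-12 | J3 12-18 | J4 18-20 | J5 20-29 |
Completion: J1=4  J2=12  J3=18  J4=20  J5=29
Finish order: J1 → J2 → J3 → J4 → J5

J4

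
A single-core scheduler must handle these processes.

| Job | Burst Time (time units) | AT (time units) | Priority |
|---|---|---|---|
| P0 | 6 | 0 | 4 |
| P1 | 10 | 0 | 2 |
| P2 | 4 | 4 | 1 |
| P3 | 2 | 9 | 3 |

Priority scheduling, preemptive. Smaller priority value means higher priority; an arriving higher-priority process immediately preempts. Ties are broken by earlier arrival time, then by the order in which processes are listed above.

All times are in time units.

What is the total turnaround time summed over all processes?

47

Timeline: | P1 0-4 | P2 4-8 | P1 8-14 | P3 14-16 | P0 16-22 |
Completion: P0=22  P1=14  P2=8  P3=16
Turnaround = completion − arrival: P0=22, P1=14, P2=4, P3=7
Total turnaround = 22 + 14 + 4 + 7 = 47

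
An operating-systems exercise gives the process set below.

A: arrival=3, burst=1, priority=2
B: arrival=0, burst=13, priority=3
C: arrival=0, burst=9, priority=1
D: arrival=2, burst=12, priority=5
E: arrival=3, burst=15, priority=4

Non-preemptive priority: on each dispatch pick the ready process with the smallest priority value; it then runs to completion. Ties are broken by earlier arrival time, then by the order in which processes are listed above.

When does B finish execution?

Timeline: | C 0-9 | A 9-10 | B 10-23 | E 23-38 | D 38-50 |
Completion: A=10  B=23  C=9  D=50  E=38

23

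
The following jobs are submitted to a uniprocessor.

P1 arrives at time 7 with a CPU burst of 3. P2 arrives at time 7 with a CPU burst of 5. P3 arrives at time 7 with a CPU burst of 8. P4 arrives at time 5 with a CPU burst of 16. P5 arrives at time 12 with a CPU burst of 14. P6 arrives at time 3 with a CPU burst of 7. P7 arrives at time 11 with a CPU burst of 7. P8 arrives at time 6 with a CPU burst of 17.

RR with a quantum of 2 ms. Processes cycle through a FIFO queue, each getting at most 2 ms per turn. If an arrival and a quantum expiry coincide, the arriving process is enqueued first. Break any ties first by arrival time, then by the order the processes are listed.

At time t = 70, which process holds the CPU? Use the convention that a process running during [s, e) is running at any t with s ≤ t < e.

P8

Schedule: | idle 0-3 | P6 3-5 | P4 5-7 | P6 7-9 | P8 9-11 | P1 11-13 | P2 13-15 | P3 15-17 | P4 17-19 | P6 19-21 | P7 21-23 | P8 23-25 | P5 25-27 | P1 27-28 | P2 28-30 | P3 30-32 | P4 32-34 | P6 34-35 | P7 35-37 | P8 37-39 | P5 39-41 | P2 41-42 | P3 42-44 | P4 44-46 | P7 46-48 | P8 48-50 | P5 50-52 | P3 52-54 | P4 54-56 | P7 56-57 | P8 57-59 | P5 59-61 | P4 61-63 | P8 63-65 | P5 65-67 | P4 67-69 | P8 69-71 | P5 71-73 | P4 73-75 | P8 75-77 | P5 77-79 | P8 79-80 |
Completion: P1=28  P2=42  P3=54  P4=75  P5=79  P6=35  P7=57  P8=80
Turnaround (C−A): P1=21  P2=35  P3=47  P4=70  P5=67  P6=32  P7=46  P8=74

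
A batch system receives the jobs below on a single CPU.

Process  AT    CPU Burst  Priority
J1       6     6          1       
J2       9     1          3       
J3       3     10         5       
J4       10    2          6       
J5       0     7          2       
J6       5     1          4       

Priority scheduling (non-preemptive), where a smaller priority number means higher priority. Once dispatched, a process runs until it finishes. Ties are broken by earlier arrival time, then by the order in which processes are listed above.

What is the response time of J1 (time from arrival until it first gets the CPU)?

Timeline: | J5 0-7 | J1 7-13 | J2 13-14 | J6 14-15 | J3 15-25 | J4 25-27 |
Completion: J1=13  J2=14  J3=25  J4=27  J5=7  J6=15
Turnaround (C−A): J1=7  J2=5  J3=22  J4=17  J5=7  J6=10
Response(J1) = first start − arrival = 7 − 6 = 1

1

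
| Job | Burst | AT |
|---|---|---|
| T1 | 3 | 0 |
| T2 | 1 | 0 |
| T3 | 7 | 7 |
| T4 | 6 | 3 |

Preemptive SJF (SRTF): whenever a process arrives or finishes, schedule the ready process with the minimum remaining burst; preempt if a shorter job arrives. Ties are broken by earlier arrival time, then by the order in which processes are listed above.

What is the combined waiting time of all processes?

5

Schedule: | T2 0-1 | T1 1-4 | T4 4-10 | T3 10-17 |
Completion: T1=4  T2=1  T3=17  T4=10
Turnaround (C−A): T1=4  T2=1  T3=10  T4=7
Waiting = turnaround − burst: T1=1, T2=0, T3=3, T4=1
Total waiting = 1 + 0 + 3 + 1 = 5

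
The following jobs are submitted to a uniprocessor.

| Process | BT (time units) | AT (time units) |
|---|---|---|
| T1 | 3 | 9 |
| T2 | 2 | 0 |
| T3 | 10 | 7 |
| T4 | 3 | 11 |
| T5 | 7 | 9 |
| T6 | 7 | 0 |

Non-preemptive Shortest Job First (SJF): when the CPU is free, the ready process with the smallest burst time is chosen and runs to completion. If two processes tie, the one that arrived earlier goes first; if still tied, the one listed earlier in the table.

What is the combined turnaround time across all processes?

Gantt: | T2 0-2 | T6 2-9 | T1 9-12 | T4 12-15 | T5 15-22 | T3 22-32 |
Completion: T1=12  T2=2  T3=32  T4=15  T5=22  T6=9
Turnaround = completion − arrival: T1=3, T2=2, T3=25, T4=4, T5=13, T6=9
Total turnaround = 3 + 2 + 25 + 4 + 13 + 9 = 56

56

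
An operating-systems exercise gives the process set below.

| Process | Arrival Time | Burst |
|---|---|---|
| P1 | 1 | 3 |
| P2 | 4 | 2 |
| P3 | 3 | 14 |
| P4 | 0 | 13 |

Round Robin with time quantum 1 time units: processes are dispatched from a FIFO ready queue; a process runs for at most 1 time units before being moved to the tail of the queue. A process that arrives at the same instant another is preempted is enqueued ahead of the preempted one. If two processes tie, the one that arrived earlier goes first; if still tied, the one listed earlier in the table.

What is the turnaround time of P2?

Gantt: | P4 0-1 | P1 1-2 | P4 2-3 | P1 3-4 | P3 4-5 | P4 5-6 | P2 6-7 | P1 7-8 | P3 8-9 | P4 9-10 | P2 10-11 | P3 11-12 | P4 12-13 | P3 13-14 | P4 14-15 | P3 15-16 | P4 16-17 | P3 17-18 | P4 18-19 | P3 19-20 | P4 20-21 | P3 21-22 | P4 22-23 | P3 23-24 | P4 24-25 | P3 25-26 | P4 26-27 | P3 27-28 | P4 28-29 | P3 29-32 |
Completion: P1=8  P2=11  P3=32  P4=29
Turnaround(P2) = completion − arrival = 11 − 4 = 7

7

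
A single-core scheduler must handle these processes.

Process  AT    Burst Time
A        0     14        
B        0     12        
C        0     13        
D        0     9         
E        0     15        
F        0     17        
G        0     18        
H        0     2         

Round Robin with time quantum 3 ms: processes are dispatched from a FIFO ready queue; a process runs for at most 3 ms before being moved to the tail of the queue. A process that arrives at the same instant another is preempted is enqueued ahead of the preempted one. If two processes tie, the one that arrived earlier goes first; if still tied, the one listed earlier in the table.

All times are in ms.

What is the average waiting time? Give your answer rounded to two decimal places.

Timeline: | A 0-3 | B 3-6 | C 6-9 | D 9-12 | E 12-15 | F 15-18 | G 18-21 | H 21-23 | A 23-26 | B 26-29 | C 29-32 | D 32-35 | E 35-38 | F 38-41 | G 41-44 | A 44-47 | B 47-50 | C 50-53 | D 53-56 | E 56-59 | F 59-62 | G 62-65 | A 65-68 | B 68-71 | C 71-74 | E 74-77 | F 77-80 | G 80-83 | A 83-85 | C 85-86 | E 86-89 | F 89-92 | G 92-95 | F 95-97 | G 97-100 |
Completion: A=85  B=71  C=86  D=56  E=89  F=97  G=100  H=23
Turnaround (C−A): A=85  B=71  C=86  D=56  E=89  F=97  G=100  H=23
Waiting times: A=71, B=59, C=73, D=47, E=74, F=80, G=82, H=21
Average waiting = (71+59+73+47+74+80+82+21) / 8 = 507/8 = 63.38

63.38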